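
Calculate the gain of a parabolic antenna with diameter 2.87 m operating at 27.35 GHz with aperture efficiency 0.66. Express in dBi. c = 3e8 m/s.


lambda = c/f = 3e8 / 2.735e+10 = 0.01096892 m
G = eta*(pi*D/lambda)^2 = 0.66*(pi*2.87/0.01096892)^2
G = 445943.2825 (linear)
G = 10*log10(445943.2825) = 56.4928 dBi

56.4928 dBi


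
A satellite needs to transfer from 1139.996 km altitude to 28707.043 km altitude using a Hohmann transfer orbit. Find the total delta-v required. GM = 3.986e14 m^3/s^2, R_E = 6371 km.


r1 = 7510.9960 km = 7.510996e+06 m
r2 = 35078.0430 km = 3.5078043e+07 m
dv1 = sqrt(mu/r1)*(sqrt(2*r2/(r1+r2)) - 1) = 2064.9906 m/s
dv2 = sqrt(mu/r2)*(1 - sqrt(2*r1/(r1+r2))) = 1368.9316 m/s
total dv = |dv1| + |dv2| = 2064.9906 + 1368.9316 = 3433.9222 m/s = 3.4339 km/s

3.4339 km/s


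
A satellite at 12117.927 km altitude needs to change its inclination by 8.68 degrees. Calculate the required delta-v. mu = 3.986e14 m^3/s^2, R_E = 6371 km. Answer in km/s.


r = 18488.9270 km = 1.8488927e+07 m
V = sqrt(mu/r) = 4643.1508 m/s
di = 8.68 deg = 0.1514946 rad
dV = 2*V*sin(di/2) = 2*4643.1508*sin(0.07574729)
dV = 702.7397 m/s = 0.7027397 km/s

0.7027 km/s


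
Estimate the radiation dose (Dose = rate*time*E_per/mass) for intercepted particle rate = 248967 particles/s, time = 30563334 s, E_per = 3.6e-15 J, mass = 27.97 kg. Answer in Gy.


Total energy deposited = rate * time * E_per
  = 248967 * 30563334 * 3.6e-15 = 0.02739334 J
Dose = E_total / mass = 0.02739334 / 27.97
Dose = 9.7938297e-04 Gy

9.7938e-04 Gy


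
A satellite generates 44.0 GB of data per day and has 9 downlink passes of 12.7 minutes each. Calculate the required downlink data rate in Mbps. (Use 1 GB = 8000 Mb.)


total contact time = 9 * 12.7 * 60 = 6858.0000 s
data = 44.0 GB = 352000.0000 Mb
rate = 352000.0000 / 6858.0000 = 51.3269 Mbps

51.3269 Mbps


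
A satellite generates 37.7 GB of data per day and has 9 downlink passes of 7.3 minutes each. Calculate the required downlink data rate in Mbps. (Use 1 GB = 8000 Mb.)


total contact time = 9 * 7.3 * 60 = 3942.0000 s
data = 37.7 GB = 301600.0000 Mb
rate = 301600.0000 / 3942.0000 = 76.5094 Mbps

76.5094 Mbps


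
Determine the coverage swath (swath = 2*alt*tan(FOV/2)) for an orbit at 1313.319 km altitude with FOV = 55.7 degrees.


FOV = 55.7 deg = 0.9721484 rad
swath = 2 * alt * tan(FOV/2) = 2 * 1313.319 * tan(0.4860742)
swath = 2 * 1313.319 * 0.528356
swath = 1387.7998 km

1387.7998 km


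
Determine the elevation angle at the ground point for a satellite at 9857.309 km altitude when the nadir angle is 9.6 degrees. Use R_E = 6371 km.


r = R_E + alt = 16228.3090 km
Law of sines in the satellite / Earth-center / ground-point triangle:
  sin(nadir)/R_E = sin(90 + el)/r  =>  cos(el) = (r/R_E)*sin(nadir)
cos(el) = (16228.3090 / 6371.0000) * sin(9.6 deg) = 0.4247959
el = arccos(0.4247959) = 64.8623 deg
(Earth-central angle = 90 - nadir - el = 15.5377 deg)

64.8623 degrees


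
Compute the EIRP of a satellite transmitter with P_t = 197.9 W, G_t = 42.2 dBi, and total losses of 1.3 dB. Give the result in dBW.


Pt = 197.9 W = 22.9645 dBW
EIRP = Pt_dBW + Gt - losses = 22.9645 + 42.2 - 1.3 = 63.8645 dBW

63.8645 dBW


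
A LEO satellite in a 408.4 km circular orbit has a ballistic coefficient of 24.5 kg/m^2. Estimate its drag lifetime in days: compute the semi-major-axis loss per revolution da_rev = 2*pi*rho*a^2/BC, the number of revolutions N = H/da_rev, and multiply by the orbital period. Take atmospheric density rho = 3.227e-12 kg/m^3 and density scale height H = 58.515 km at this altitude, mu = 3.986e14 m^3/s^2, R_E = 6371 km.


a = R_E + alt = 6779.4000 km = 6.7794e+06 m
da_rev = 2*pi*rho*a^2/BC = 2*pi*3.227e-12*(6.7794e+06)^2/24.5 = 38.036038 m per revolution
N = H/da_rev = 58515.0000 m / 38.036038 m = 1538.4095 revolutions
P = 2*pi*sqrt(a^3/mu) = 5555.1797 s
lifetime = N*P = 1538.4095 * 5555.1797 = 8.546141e+06 s = 98.9137 days

98.9137 days


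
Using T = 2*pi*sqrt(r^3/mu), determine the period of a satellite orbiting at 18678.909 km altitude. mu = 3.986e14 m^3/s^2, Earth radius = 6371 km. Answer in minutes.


r = 25049.9090 km = 2.5049909e+07 m
T = 2*pi*sqrt(r^3/mu) = 2*pi*sqrt(1.5718766e+22 / 3.986e14)
T = 39456.6719 s = 657.6112 min

657.6112 minutes


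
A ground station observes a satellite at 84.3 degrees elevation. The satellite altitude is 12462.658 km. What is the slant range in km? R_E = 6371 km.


h = 12462.658 km, el = 84.3 deg
d = -R_E*sin(el) + sqrt((R_E*sin(el))^2 + 2*R_E*h + h^2)
d = -6371.0000*sin(1.4713) + sqrt((6371.0000*0.9950556)^2 + 2*6371.0000*12462.658 + 12462.658^2)
d = 12483.5262 km

12483.5262 km


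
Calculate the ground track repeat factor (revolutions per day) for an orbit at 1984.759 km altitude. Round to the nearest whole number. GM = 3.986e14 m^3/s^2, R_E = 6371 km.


r = 8.355759e+06 m
T = 2*pi*sqrt(r^3/mu) = 7601.3386 s = 126.6890 min
revs/day = 1440 / 126.6890 = 11.3664
Rounded: 11 revolutions per day

11 revolutions per day


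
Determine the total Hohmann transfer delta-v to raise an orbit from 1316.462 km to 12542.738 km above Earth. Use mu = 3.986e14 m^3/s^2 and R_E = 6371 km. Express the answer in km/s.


r1 = 7687.4620 km = 7.687462e+06 m
r2 = 18913.7380 km = 1.8913738e+07 m
dv1 = sqrt(mu/r1)*(sqrt(2*r2/(r1+r2)) - 1) = 1386.0374 m/s
dv2 = sqrt(mu/r2)*(1 - sqrt(2*r1/(r1+r2))) = 1100.6274 m/s
total dv = |dv1| + |dv2| = 1386.0374 + 1100.6274 = 2486.6648 m/s = 2.4867 km/s

2.4867 km/s


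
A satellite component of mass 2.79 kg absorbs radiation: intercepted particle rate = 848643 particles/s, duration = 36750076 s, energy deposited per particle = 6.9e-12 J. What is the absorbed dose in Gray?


Total energy deposited = rate * time * E_per
  = 848643 * 36750076 * 6.9e-12 = 215.1951 J
Dose = E_total / mass = 215.1951 / 2.79
Dose = 77.1309 Gy

77.1309 Gy


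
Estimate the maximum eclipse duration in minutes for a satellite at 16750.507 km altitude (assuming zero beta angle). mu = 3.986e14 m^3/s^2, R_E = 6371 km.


r = 23121.5070 km
T = 583.1552 min
Eclipse fraction = arcsin(R_E/r)/pi = arcsin(6371.0000/23121.5070)/pi
= arcsin(0.2755443)/pi = 0.08885808
Eclipse duration = 0.08885808 * 583.1552 = 51.8181 min

51.8181 minutes


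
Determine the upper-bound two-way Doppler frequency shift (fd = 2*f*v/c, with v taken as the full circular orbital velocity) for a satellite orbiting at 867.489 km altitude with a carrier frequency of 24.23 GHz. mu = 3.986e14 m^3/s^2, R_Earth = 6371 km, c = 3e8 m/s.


r = 7.238489e+06 m
v = sqrt(mu/r) = 7420.6968 m/s (worst-case radial velocity)
f = 24.23 GHz = 2.423e+10 Hz
fd = 2*f*v/c = 2*2.423e+10*7420.6968/3.0e+08
fd = 1.1986899e+06 Hz

1.1987e+06 Hz


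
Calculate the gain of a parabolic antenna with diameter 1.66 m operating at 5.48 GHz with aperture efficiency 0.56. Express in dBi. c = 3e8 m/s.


lambda = c/f = 3e8 / 5.48e+09 = 0.05474453 m
G = eta*(pi*D/lambda)^2 = 0.56*(pi*1.66/0.05474453)^2
G = 5081.8584 (linear)
G = 10*log10(5081.8584) = 37.0602 dBi

37.0602 dBi


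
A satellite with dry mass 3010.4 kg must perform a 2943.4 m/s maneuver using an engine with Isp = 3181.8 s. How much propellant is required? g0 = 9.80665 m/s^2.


ve = Isp * g0 = 3181.8 * 9.80665 = 31202.798970 m/s
mass ratio = exp(dv/ve) = exp(2943.4/31202.798970) = 1.09892374
m_prop = m_dry * (mr - 1) = 3010.4 * (1.09892374 - 1)
m_prop = 297.8000 kg

297.8000 kg


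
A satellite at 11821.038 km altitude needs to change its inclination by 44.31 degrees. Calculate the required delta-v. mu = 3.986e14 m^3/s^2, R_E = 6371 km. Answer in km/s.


r = 18192.0380 km = 1.8192038e+07 m
V = sqrt(mu/r) = 4680.8850 m/s
di = 44.31 deg = 0.7733554 rad
dV = 2*V*sin(di/2) = 2*4680.8850*sin(0.3866777)
dV = 3530.4498 m/s = 3.5304 km/s

3.5304 km/s


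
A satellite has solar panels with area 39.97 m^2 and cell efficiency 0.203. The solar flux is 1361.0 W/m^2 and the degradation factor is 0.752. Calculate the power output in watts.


P = area * eta * S * degradation
P = 39.97 * 0.203 * 1361.0 * 0.752
P = 8304.3597 W

8304.3597 W


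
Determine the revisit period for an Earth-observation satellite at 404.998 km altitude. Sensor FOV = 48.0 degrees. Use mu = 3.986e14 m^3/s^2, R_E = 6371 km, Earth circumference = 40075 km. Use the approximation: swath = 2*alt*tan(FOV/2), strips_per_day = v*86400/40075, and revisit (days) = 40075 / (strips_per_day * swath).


swath = 2*404.998*tan(0.418879) = 360.6335 km
v = sqrt(mu/r) = 7669.7642 m/s = 7.6698 km/s
strips/day = v*86400/40075 = 7.6698*86400/40075 = 16.5357
coverage/day = strips * swath = 16.5357 * 360.6335 = 5963.3217 km
revisit = 40075 / 5963.3217 = 6.7202 days

6.7202 days


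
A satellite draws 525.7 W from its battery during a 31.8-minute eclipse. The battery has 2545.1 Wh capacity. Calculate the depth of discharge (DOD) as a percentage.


E_used = P * t / 60 = 525.7 * 31.8 / 60 = 278.6210 Wh
DOD = E_used / E_total * 100 = 278.6210 / 2545.1 * 100
DOD = 10.9473 %

10.9473 %


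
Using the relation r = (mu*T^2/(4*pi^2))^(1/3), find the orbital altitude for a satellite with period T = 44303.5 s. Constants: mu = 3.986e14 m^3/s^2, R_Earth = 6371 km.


T = 44303.5 s
r = (mu*T^2/(4*pi^2))^(1/3) = (3.986e14 * 44303.5^2 / (4*pi^2))^(1/3)
r = 2.7061459e+07 m = 27061.4592 km
alt = r - R_E = 27061.4592 - 6371 = 20690.4592 km

20690.4592 km


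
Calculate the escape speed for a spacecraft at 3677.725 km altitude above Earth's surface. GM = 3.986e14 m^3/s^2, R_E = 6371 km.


r = 6371.0 + 3677.725 = 10048.7250 km = 1.0048725e+07 m
v_esc = sqrt(2*mu/r) = sqrt(2*3.986e14 / 1.0048725e+07)
v_esc = 8906.9326 m/s = 8.9069 km/s

8.9069 km/s


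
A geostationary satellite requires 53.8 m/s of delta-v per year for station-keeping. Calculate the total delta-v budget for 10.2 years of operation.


dV = rate * years = 53.8 * 10.2
dV = 548.7600 m/s

548.7600 m/s


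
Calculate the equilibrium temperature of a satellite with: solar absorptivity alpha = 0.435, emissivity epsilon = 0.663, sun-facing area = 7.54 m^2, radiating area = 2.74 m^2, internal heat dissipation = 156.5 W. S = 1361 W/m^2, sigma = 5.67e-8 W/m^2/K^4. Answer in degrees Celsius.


Numerator = alpha*S*A_sun + Q_int = 0.435*1361*7.54 + 156.5 = 4620.4439 W
Denominator = eps*sigma*A_rad = 0.663*5.67e-8*2.74 = 1.0300235e-07 W/K^4
T^4 = 4.4857653e+10 K^4
T = 460.2133 K = 187.0633 C

187.0633 degrees Celsius


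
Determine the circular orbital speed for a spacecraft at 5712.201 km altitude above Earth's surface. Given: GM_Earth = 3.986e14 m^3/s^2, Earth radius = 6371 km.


r = R_E + alt = 6371.0 + 5712.201 = 12083.2010 km = 1.2083201e+07 m
v = sqrt(mu/r) = sqrt(3.986e14 / 1.2083201e+07) = 5743.5135 m/s = 5.7435 km/s

5.7435 km/s


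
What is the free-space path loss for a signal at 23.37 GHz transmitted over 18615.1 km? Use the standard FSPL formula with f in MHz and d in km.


f = 23.37 GHz = 23370.0000 MHz
d = 18615.1 km
FSPL = 32.44 + 20*log10(23370.0000) + 20*log10(18615.1)
FSPL = 32.44 + 87.3732 + 85.3973
FSPL = 205.2105 dB

205.2105 dB


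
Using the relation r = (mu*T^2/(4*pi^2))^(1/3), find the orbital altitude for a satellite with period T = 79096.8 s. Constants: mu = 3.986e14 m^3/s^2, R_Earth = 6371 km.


T = 79096.8 s
r = (mu*T^2/(4*pi^2))^(1/3) = (3.986e14 * 79096.8^2 / (4*pi^2))^(1/3)
r = 3.9825857e+07 m = 39825.8568 km
alt = r - R_E = 39825.8568 - 6371 = 33454.8568 km

33454.8568 km


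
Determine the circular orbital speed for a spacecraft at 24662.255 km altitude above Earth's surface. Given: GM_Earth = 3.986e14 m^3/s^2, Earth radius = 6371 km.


r = R_E + alt = 6371.0 + 24662.255 = 31033.2550 km = 3.1033255e+07 m
v = sqrt(mu/r) = sqrt(3.986e14 / 3.1033255e+07) = 3583.8926 m/s = 3.5839 km/s

3.5839 km/s


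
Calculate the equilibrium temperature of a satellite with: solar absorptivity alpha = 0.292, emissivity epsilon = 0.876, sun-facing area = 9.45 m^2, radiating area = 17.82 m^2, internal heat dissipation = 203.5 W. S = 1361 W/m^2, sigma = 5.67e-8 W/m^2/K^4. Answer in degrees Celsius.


Numerator = alpha*S*A_sun + Q_int = 0.292*1361*9.45 + 203.5 = 3959.0434 W
Denominator = eps*sigma*A_rad = 0.876*5.67e-8*17.82 = 8.8510514e-07 W/K^4
T^4 = 4.4729639e+09 K^4
T = 258.6121 K = -14.5379 C

-14.5379 degrees Celsius


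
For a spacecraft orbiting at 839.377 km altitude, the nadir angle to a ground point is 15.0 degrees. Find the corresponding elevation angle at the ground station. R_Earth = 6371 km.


r = R_E + alt = 7210.3770 km
Law of sines in the satellite / Earth-center / ground-point triangle:
  sin(nadir)/R_E = sin(90 + el)/r  =>  cos(el) = (r/R_E)*sin(nadir)
cos(el) = (7210.3770 / 6371.0000) * sin(15.0 deg) = 0.2929184
el = arccos(0.2929184) = 72.9672 deg
(Earth-central angle = 90 - nadir - el = 2.0328 deg)

72.9672 degrees


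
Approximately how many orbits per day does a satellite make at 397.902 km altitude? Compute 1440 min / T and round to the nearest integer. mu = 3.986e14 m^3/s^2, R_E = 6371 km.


r = 6.768902e+06 m
T = 2*pi*sqrt(r^3/mu) = 5542.2813 s = 92.3714 min
revs/day = 1440 / 92.3714 = 15.5892
Rounded: 16 revolutions per day

16 revolutions per day


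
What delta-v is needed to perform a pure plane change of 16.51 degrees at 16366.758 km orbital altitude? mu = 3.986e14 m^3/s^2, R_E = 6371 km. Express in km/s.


r = 22737.7580 km = 2.2737758e+07 m
V = sqrt(mu/r) = 4186.9216 m/s
di = 16.51 deg = 0.2881539 rad
dV = 2*V*sin(di/2) = 2*4186.9216*sin(0.1440769)
dV = 1202.3079 m/s = 1.2023 km/s

1.2023 km/s


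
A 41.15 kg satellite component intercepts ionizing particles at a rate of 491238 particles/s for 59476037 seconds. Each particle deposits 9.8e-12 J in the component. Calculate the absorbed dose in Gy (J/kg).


Total energy deposited = rate * time * E_per
  = 491238 * 59476037 * 9.8e-12 = 286.3255 J
Dose = E_total / mass = 286.3255 / 41.15
Dose = 6.9581 Gy

6.9581 Gy


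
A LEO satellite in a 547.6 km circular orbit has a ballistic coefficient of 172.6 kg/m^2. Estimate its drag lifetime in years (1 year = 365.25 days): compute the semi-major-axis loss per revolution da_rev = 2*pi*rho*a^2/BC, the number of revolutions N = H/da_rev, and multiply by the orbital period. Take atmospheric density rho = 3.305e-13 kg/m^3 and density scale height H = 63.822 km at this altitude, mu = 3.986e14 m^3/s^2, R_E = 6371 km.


a = R_E + alt = 6918.6000 km = 6.9186e+06 m
da_rev = 2*pi*rho*a^2/BC = 2*pi*3.305e-13*(6.9186e+06)^2/172.6 = 0.575899877 m per revolution
N = H/da_rev = 63822.0000 m / 0.575899877 m = 110821.3468 revolutions
P = 2*pi*sqrt(a^3/mu) = 5727.1500 s
lifetime = N*P = 110821.3468 * 5727.1500 = 6.3469047e+08 s = 7345.9545 days
years = 7345.9545 / 365.25 = 20.1121 years

20.1121 years


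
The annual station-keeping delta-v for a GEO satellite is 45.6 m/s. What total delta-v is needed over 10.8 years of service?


dV = rate * years = 45.6 * 10.8
dV = 492.4800 m/s

492.4800 m/s


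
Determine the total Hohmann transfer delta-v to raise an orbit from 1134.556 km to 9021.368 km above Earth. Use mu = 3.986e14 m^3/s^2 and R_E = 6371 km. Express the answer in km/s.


r1 = 7505.5560 km = 7.505556e+06 m
r2 = 15392.3680 km = 1.5392368e+07 m
dv1 = sqrt(mu/r1)*(sqrt(2*r2/(r1+r2)) - 1) = 1162.3314 m/s
dv2 = sqrt(mu/r2)*(1 - sqrt(2*r1/(r1+r2))) = 968.5494 m/s
total dv = |dv1| + |dv2| = 1162.3314 + 968.5494 = 2130.8808 m/s = 2.1309 km/s

2.1309 km/s


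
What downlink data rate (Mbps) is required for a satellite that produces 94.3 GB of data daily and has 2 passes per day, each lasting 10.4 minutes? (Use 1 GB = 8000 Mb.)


total contact time = 2 * 10.4 * 60 = 1248.0000 s
data = 94.3 GB = 754400.0000 Mb
rate = 754400.0000 / 1248.0000 = 604.4872 Mbps

604.4872 Mbps


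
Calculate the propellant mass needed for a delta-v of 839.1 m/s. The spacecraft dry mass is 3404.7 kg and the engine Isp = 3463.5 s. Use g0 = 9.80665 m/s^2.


ve = Isp * g0 = 3463.5 * 9.80665 = 33965.332275 m/s
mass ratio = exp(dv/ve) = exp(839.1/33965.332275) = 1.02501229
m_prop = m_dry * (mr - 1) = 3404.7 * (1.02501229 - 1)
m_prop = 85.1593 kg

85.1593 kg


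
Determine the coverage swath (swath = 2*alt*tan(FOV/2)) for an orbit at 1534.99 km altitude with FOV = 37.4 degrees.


FOV = 37.4 deg = 0.6527531 rad
swath = 2 * alt * tan(FOV/2) = 2 * 1534.99 * tan(0.3263766)
swath = 2 * 1534.99 * 0.3384813
swath = 1039.1309 km

1039.1309 km


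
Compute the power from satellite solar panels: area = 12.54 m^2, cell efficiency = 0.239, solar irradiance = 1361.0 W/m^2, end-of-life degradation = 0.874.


P = area * eta * S * degradation
P = 12.54 * 0.239 * 1361.0 * 0.874
P = 3565.0448 W

3565.0448 W


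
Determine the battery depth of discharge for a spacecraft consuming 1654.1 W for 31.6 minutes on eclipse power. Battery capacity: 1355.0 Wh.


E_used = P * t / 60 = 1654.1 * 31.6 / 60 = 871.1593 Wh
DOD = E_used / E_total * 100 = 871.1593 / 1355.0 * 100
DOD = 64.2922 %

64.2922 %


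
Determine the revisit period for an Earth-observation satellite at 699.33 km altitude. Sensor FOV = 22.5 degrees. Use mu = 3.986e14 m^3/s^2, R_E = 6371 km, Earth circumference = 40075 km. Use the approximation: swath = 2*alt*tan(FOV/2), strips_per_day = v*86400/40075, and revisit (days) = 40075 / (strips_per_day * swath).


swath = 2*699.33*tan(0.1963495) = 278.2108 km
v = sqrt(mu/r) = 7508.4243 m/s = 7.5084 km/s
strips/day = v*86400/40075 = 7.5084*86400/40075 = 16.1878
coverage/day = strips * swath = 16.1878 * 278.2108 = 4503.6326 km
revisit = 40075 / 4503.6326 = 8.8984 days

8.8984 days


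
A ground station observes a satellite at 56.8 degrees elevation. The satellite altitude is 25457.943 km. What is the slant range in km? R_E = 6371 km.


h = 25457.943 km, el = 56.8 deg
d = -R_E*sin(el) + sqrt((R_E*sin(el))^2 + 2*R_E*h + h^2)
d = -6371.0000*sin(0.991347) + sqrt((6371.0000*0.8367643)^2 + 2*6371.0000*25457.943 + 25457.943^2)
d = 26306.1648 km

26306.1648 km


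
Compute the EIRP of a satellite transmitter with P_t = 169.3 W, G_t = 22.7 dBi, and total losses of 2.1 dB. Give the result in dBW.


Pt = 169.3 W = 22.2866 dBW
EIRP = Pt_dBW + Gt - losses = 22.2866 + 22.7 - 2.1 = 42.8866 dBW

42.8866 dBW


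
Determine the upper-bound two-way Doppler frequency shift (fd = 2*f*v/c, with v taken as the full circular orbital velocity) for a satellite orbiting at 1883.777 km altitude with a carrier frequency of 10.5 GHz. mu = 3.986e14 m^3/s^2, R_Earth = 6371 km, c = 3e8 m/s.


r = 8.254777e+06 m
v = sqrt(mu/r) = 6948.8986 m/s (worst-case radial velocity)
f = 10.5 GHz = 1.05e+10 Hz
fd = 2*f*v/c = 2*1.05e+10*6948.8986/3.0e+08
fd = 486422.9021 Hz

486422.9021 Hz


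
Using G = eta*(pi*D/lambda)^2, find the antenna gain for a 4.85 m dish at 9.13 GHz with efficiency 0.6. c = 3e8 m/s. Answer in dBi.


lambda = c/f = 3e8 / 9.13e+09 = 0.03285871 m
G = eta*(pi*D/lambda)^2 = 0.6*(pi*4.85/0.03285871)^2
G = 129013.0132 (linear)
G = 10*log10(129013.0132) = 51.1063 dBi

51.1063 dBi


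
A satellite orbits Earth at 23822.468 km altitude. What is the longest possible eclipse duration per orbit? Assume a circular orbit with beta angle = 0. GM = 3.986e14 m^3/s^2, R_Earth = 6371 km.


r = 30193.4680 km
T = 870.2208 min
Eclipse fraction = arcsin(R_E/r)/pi = arcsin(6371.0000/30193.4680)/pi
= arcsin(0.2110059)/pi = 0.06767393
Eclipse duration = 0.06767393 * 870.2208 = 58.8913 min

58.8913 minutes


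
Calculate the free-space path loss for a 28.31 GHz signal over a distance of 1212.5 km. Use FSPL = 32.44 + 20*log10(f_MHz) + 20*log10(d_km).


f = 28.31 GHz = 28310.0000 MHz
d = 1212.5 km
FSPL = 32.44 + 20*log10(28310.0000) + 20*log10(1212.5)
FSPL = 32.44 + 89.0388 + 61.6736
FSPL = 183.1524 dB

183.1524 dB


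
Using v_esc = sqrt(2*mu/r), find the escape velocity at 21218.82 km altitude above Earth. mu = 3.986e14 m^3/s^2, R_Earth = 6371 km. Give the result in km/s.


r = 6371.0 + 21218.82 = 27589.8200 km = 2.758982e+07 m
v_esc = sqrt(2*mu/r) = sqrt(2*3.986e14 / 2.758982e+07)
v_esc = 5375.3805 m/s = 5.3754 km/s

5.3754 km/s


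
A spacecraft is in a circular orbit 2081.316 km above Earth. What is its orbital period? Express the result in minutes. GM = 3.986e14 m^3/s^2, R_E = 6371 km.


r = 8452.3160 km = 8.452316e+06 m
T = 2*pi*sqrt(r^3/mu) = 2*pi*sqrt(6.0384737e+20 / 3.986e14)
T = 7733.4772 s = 128.8913 min

128.8913 minutes


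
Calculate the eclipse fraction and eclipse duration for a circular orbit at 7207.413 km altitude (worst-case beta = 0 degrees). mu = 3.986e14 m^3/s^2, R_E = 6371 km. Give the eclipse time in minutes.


r = 13578.4130 km
T = 262.4421 min
Eclipse fraction = arcsin(R_E/r)/pi = arcsin(6371.0000/13578.4130)/pi
= arcsin(0.4692006)/pi = 0.1554579
Eclipse duration = 0.1554579 * 262.4421 = 40.7987 min

40.7987 minutes


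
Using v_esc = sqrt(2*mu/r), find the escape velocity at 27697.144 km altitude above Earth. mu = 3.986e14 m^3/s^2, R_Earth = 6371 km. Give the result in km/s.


r = 6371.0 + 27697.144 = 34068.1440 km = 3.4068144e+07 m
v_esc = sqrt(2*mu/r) = sqrt(2*3.986e14 / 3.4068144e+07)
v_esc = 4837.3711 m/s = 4.8374 km/s

4.8374 km/s


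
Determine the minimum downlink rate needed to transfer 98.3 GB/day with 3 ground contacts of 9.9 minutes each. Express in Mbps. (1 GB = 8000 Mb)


total contact time = 3 * 9.9 * 60 = 1782.0000 s
data = 98.3 GB = 786400.0000 Mb
rate = 786400.0000 / 1782.0000 = 441.3019 Mbps

441.3019 Mbps


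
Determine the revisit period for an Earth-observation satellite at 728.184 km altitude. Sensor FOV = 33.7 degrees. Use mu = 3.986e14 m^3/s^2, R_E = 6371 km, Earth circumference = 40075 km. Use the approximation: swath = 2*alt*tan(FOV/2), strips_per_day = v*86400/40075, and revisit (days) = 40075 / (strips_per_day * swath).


swath = 2*728.184*tan(0.294088) = 441.0906 km
v = sqrt(mu/r) = 7493.1501 m/s = 7.4932 km/s
strips/day = v*86400/40075 = 7.4932*86400/40075 = 16.1549
coverage/day = strips * swath = 16.1549 * 441.0906 = 7125.7799 km
revisit = 40075 / 7125.7799 = 5.6239 days

5.6239 days


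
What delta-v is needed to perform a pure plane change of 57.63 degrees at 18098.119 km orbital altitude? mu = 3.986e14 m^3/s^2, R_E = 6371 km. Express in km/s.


r = 24469.1190 km = 2.4469119e+07 m
V = sqrt(mu/r) = 4036.0773 m/s
di = 57.63 deg = 1.0058 rad
dV = 2*V*sin(di/2) = 2*4036.0773*sin(0.5029166)
dV = 3890.6419 m/s = 3.8906 km/s

3.8906 km/s


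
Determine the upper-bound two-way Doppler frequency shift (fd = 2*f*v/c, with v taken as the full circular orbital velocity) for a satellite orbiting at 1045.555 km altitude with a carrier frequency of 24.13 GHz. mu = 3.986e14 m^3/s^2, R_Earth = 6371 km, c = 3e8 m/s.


r = 7.416555e+06 m
v = sqrt(mu/r) = 7331.0729 m/s (worst-case radial velocity)
f = 24.13 GHz = 2.413e+10 Hz
fd = 2*f*v/c = 2*2.413e+10*7331.0729/3.0e+08
fd = 1.1793253e+06 Hz

1.1793e+06 Hz


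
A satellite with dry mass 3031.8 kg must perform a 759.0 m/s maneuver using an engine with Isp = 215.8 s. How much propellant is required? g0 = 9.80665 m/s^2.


ve = Isp * g0 = 215.8 * 9.80665 = 2116.275070 m/s
mass ratio = exp(dv/ve) = exp(759.0/2116.275070) = 1.43139434
m_prop = m_dry * (mr - 1) = 3031.8 * (1.43139434 - 1)
m_prop = 1307.9013 kg

1307.9013 kg


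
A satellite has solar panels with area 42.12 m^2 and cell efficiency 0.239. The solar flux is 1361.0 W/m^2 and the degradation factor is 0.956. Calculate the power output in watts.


P = area * eta * S * degradation
P = 42.12 * 0.239 * 1361.0 * 0.956
P = 13097.9184 W

13097.9184 W


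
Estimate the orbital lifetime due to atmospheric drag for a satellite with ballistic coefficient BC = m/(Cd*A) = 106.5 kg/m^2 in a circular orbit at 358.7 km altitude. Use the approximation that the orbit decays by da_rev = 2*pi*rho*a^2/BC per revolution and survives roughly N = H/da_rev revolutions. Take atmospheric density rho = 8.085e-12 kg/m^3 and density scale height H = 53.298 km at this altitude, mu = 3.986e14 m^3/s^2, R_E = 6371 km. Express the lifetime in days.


a = R_E + alt = 6729.7000 km = 6.7297e+06 m
da_rev = 2*pi*rho*a^2/BC = 2*pi*8.085e-12*(6.7297e+06)^2/106.5 = 21.602385 m per revolution
N = H/da_rev = 53298.0000 m / 21.602385 m = 2467.2276 revolutions
P = 2*pi*sqrt(a^3/mu) = 5494.2040 s
lifetime = N*P = 2467.2276 * 5494.2040 = 1.3555452e+07 s = 156.8918 days

156.8918 days


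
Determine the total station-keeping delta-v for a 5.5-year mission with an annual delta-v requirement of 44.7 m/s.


dV = rate * years = 44.7 * 5.5
dV = 245.8500 m/s

245.8500 m/s


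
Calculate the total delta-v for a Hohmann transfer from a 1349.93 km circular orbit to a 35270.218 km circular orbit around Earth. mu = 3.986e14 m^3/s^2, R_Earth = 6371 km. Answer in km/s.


r1 = 7720.9300 km = 7.72093e+06 m
r2 = 41641.2180 km = 4.1641218e+07 m
dv1 = sqrt(mu/r1)*(sqrt(2*r2/(r1+r2)) - 1) = 2147.7167 m/s
dv2 = sqrt(mu/r2)*(1 - sqrt(2*r1/(r1+r2))) = 1363.4521 m/s
total dv = |dv1| + |dv2| = 2147.7167 + 1363.4521 = 3511.1688 m/s = 3.5112 km/s

3.5112 km/s


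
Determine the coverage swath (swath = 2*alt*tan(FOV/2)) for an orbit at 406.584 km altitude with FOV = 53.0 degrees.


FOV = 53.0 deg = 0.9250245 rad
swath = 2 * alt * tan(FOV/2) = 2 * 406.584 * tan(0.4625123)
swath = 2 * 406.584 * 0.4985816
swath = 405.4306 km

405.4306 km


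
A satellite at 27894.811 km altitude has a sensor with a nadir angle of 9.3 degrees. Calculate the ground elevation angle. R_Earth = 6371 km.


r = R_E + alt = 34265.8110 km
Law of sines in the satellite / Earth-center / ground-point triangle:
  sin(nadir)/R_E = sin(90 + el)/r  =>  cos(el) = (r/R_E)*sin(nadir)
cos(el) = (34265.8110 / 6371.0000) * sin(9.3 deg) = 0.8691706
el = arccos(0.8691706) = 29.6376 deg
(Earth-central angle = 90 - nadir - el = 51.0624 deg)

29.6376 degrees


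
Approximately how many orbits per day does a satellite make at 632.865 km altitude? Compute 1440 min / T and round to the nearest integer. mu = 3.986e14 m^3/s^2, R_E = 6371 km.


r = 7.003865e+06 m
T = 2*pi*sqrt(r^3/mu) = 5833.3478 s = 97.2225 min
revs/day = 1440 / 97.2225 = 14.8114
Rounded: 15 revolutions per day

15 revolutions per day


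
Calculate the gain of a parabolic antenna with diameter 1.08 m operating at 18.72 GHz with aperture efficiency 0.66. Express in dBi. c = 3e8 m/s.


lambda = c/f = 3e8 / 1.872e+10 = 0.01602564 m
G = eta*(pi*D/lambda)^2 = 0.66*(pi*1.08/0.01602564)^2
G = 29584.2369 (linear)
G = 10*log10(29584.2369) = 44.7106 dBi

44.7106 dBi


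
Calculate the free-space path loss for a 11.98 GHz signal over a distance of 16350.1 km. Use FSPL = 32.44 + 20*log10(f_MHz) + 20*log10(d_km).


f = 11.98 GHz = 11980.0000 MHz
d = 16350.1 km
FSPL = 32.44 + 20*log10(11980.0000) + 20*log10(16350.1)
FSPL = 32.44 + 81.5691 + 84.2704
FSPL = 198.2795 dB

198.2795 dB


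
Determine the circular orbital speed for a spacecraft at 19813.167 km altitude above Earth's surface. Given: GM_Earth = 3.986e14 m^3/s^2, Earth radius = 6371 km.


r = R_E + alt = 6371.0 + 19813.167 = 26184.1670 km = 2.6184167e+07 m
v = sqrt(mu/r) = sqrt(3.986e14 / 2.6184167e+07) = 3901.6586 m/s = 3.9017 km/s

3.9017 km/s


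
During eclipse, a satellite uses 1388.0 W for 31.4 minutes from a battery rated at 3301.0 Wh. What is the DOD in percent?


E_used = P * t / 60 = 1388.0 * 31.4 / 60 = 726.3867 Wh
DOD = E_used / E_total * 100 = 726.3867 / 3301.0 * 100
DOD = 22.0050 %

22.0050 %


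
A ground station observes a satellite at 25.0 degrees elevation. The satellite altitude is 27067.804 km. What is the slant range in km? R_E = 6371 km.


h = 27067.804 km, el = 25.0 deg
d = -R_E*sin(el) + sqrt((R_E*sin(el))^2 + 2*R_E*h + h^2)
d = -6371.0000*sin(0.4363323) + sqrt((6371.0000*0.4226183)^2 + 2*6371.0000*27067.804 + 27067.804^2)
d = 30244.0067 km

30244.0067 km


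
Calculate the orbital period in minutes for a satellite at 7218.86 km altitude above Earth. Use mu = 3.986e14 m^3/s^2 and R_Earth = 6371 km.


r = 13589.8600 km = 1.358986e+07 m
T = 2*pi*sqrt(r^3/mu) = 2*pi*sqrt(2.5098337e+21 / 3.986e14)
T = 15766.4419 s = 262.7740 min

262.7740 minutes


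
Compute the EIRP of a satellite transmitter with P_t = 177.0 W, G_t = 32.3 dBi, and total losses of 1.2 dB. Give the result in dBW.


Pt = 177.0 W = 22.4797 dBW
EIRP = Pt_dBW + Gt - losses = 22.4797 + 32.3 - 1.2 = 53.5797 dBW

53.5797 dBW


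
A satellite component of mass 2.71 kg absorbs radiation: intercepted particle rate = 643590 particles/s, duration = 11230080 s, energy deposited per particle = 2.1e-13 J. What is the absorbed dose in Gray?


Total energy deposited = rate * time * E_per
  = 643590 * 11230080 * 2.1e-13 = 1.5178 J
Dose = E_total / mass = 1.5178 / 2.71
Dose = 0.5600698 Gy

0.5601 Gy


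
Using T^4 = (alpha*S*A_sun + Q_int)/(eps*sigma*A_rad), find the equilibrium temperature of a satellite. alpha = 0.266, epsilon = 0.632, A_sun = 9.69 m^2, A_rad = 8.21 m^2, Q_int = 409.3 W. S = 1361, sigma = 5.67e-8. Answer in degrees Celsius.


Numerator = alpha*S*A_sun + Q_int = 0.266*1361*9.69 + 409.3 = 3917.3319 W
Denominator = eps*sigma*A_rad = 0.632*5.67e-8*8.21 = 2.9420042e-07 W/K^4
T^4 = 1.3315181e+10 K^4
T = 339.6931 K = 66.5431 C

66.5431 degrees Celsius


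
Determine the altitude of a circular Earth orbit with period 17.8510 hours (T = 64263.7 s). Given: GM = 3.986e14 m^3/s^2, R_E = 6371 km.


T = 64263.7 s
r = (mu*T^2/(4*pi^2))^(1/3) = (3.986e14 * 64263.7^2 / (4*pi^2))^(1/3)
r = 3.4676586e+07 m = 34676.5863 km
alt = r - R_E = 34676.5863 - 6371 = 28305.5863 km

28305.5863 km


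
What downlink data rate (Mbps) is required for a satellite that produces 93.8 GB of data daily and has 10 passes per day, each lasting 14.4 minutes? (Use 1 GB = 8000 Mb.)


total contact time = 10 * 14.4 * 60 = 8640.0000 s
data = 93.8 GB = 750400.0000 Mb
rate = 750400.0000 / 8640.0000 = 86.8519 Mbps

86.8519 Mbps


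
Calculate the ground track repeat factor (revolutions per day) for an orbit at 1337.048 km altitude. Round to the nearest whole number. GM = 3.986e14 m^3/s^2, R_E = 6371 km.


r = 7.708048e+06 m
T = 2*pi*sqrt(r^3/mu) = 6734.8486 s = 112.2475 min
revs/day = 1440 / 112.2475 = 12.8288
Rounded: 13 revolutions per day

13 revolutions per day


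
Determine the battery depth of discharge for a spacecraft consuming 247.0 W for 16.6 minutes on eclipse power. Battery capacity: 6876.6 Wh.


E_used = P * t / 60 = 247.0 * 16.6 / 60 = 68.3367 Wh
DOD = E_used / E_total * 100 = 68.3367 / 6876.6 * 100
DOD = 0.9937566 %

0.9938 %


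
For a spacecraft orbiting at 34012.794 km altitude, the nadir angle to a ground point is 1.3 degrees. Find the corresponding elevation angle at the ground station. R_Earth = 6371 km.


r = R_E + alt = 40383.7940 km
Law of sines in the satellite / Earth-center / ground-point triangle:
  sin(nadir)/R_E = sin(90 + el)/r  =>  cos(el) = (r/R_E)*sin(nadir)
cos(el) = (40383.7940 / 6371.0000) * sin(1.3 deg) = 0.143808
el = arccos(0.143808) = 81.7317 deg
(Earth-central angle = 90 - nadir - el = 6.9683 deg)

81.7317 degrees


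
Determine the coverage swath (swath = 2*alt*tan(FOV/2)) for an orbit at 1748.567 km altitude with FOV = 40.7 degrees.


FOV = 40.7 deg = 0.710349 rad
swath = 2 * alt * tan(FOV/2) = 2 * 1748.567 * tan(0.3551745)
swath = 2 * 1748.567 * 0.3709036
swath = 1297.0997 km

1297.0997 km


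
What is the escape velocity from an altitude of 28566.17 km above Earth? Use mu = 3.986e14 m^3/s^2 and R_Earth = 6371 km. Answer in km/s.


r = 6371.0 + 28566.17 = 34937.1700 km = 3.493717e+07 m
v_esc = sqrt(2*mu/r) = sqrt(2*3.986e14 / 3.493717e+07)
v_esc = 4776.8300 m/s = 4.7768 km/s

4.7768 km/s


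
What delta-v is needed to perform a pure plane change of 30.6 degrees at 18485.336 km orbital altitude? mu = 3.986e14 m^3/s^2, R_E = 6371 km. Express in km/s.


r = 24856.3360 km = 2.4856336e+07 m
V = sqrt(mu/r) = 4004.5165 m/s
di = 30.6 deg = 0.5340708 rad
dV = 2*V*sin(di/2) = 2*4004.5165*sin(0.2670354)
dV = 2113.3680 m/s = 2.1134 km/s

2.1134 km/s


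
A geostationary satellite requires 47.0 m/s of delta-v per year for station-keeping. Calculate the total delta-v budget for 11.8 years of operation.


dV = rate * years = 47.0 * 11.8
dV = 554.6000 m/s

554.6000 m/s


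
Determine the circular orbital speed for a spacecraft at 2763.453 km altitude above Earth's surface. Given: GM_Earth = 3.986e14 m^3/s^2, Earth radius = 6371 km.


r = R_E + alt = 6371.0 + 2763.453 = 9134.4530 km = 9.134453e+06 m
v = sqrt(mu/r) = sqrt(3.986e14 / 9.134453e+06) = 6605.8297 m/s = 6.6058 km/s

6.6058 km/s


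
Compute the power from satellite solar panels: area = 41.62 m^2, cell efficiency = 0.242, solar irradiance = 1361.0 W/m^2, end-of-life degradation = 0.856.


P = area * eta * S * degradation
P = 41.62 * 0.242 * 1361.0 * 0.856
P = 11734.0878 W

11734.0878 W


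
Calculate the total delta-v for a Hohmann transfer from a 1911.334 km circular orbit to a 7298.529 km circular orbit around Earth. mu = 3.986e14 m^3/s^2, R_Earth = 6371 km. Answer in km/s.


r1 = 8282.3340 km = 8.282334e+06 m
r2 = 13669.5290 km = 1.3669529e+07 m
dv1 = sqrt(mu/r1)*(sqrt(2*r2/(r1+r2)) - 1) = 804.5855 m/s
dv2 = sqrt(mu/r2)*(1 - sqrt(2*r1/(r1+r2))) = 709.1697 m/s
total dv = |dv1| + |dv2| = 804.5855 + 709.1697 = 1513.7552 m/s = 1.5138 km/s

1.5138 km/s


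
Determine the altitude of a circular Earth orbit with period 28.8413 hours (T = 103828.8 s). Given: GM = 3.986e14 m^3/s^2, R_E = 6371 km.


T = 103828.8 s
r = (mu*T^2/(4*pi^2))^(1/3) = (3.986e14 * 103828.8^2 / (4*pi^2))^(1/3)
r = 4.7746082e+07 m = 47746.0823 km
alt = r - R_E = 47746.0823 - 6371 = 41375.0823 km

41375.0823 km


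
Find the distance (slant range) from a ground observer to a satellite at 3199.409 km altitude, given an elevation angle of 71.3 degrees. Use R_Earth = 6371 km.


h = 3199.409 km, el = 71.3 deg
d = -R_E*sin(el) + sqrt((R_E*sin(el))^2 + 2*R_E*h + h^2)
d = -6371.0000*sin(1.2444) + sqrt((6371.0000*0.9472103)^2 + 2*6371.0000*3199.409 + 3199.409^2)
d = 3315.2116 km

3315.2116 km


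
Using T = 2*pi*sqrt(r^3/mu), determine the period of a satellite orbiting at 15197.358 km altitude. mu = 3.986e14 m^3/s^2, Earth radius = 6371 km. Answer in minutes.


r = 21568.3580 km = 2.1568358e+07 m
T = 2*pi*sqrt(r^3/mu) = 2*pi*sqrt(1.0033472e+22 / 3.986e14)
T = 31523.6754 s = 525.3946 min

525.3946 minutes


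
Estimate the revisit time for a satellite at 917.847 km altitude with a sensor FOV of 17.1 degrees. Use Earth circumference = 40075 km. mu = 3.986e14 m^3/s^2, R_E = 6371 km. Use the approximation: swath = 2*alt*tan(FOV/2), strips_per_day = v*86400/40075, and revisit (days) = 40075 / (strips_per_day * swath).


swath = 2*917.847*tan(0.1492257) = 275.9842 km
v = sqrt(mu/r) = 7395.0179 m/s = 7.3950 km/s
strips/day = v*86400/40075 = 7.3950*86400/40075 = 15.9433
coverage/day = strips * swath = 15.9433 * 275.9842 = 4400.1120 km
revisit = 40075 / 4400.1120 = 9.1077 days

9.1077 days


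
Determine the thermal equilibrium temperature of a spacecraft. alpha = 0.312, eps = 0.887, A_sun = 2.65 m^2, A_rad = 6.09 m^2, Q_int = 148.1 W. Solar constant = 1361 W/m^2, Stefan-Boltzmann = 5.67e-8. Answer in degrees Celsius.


Numerator = alpha*S*A_sun + Q_int = 0.312*1361*2.65 + 148.1 = 1273.3748 W
Denominator = eps*sigma*A_rad = 0.887*5.67e-8*6.09 = 3.0628376e-07 W/K^4
T^4 = 4.1575002e+09 K^4
T = 253.9265 K = -19.2235 C

-19.2235 degrees Celsius


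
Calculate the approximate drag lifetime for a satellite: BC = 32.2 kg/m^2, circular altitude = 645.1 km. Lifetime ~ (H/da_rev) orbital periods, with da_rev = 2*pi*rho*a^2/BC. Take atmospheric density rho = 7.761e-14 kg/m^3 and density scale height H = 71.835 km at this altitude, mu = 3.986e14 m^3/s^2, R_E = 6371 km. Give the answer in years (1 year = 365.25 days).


a = R_E + alt = 7016.1000 km = 7.0161e+06 m
da_rev = 2*pi*rho*a^2/BC = 2*pi*7.761e-14*(7.0161e+06)^2/32.2 = 0.745475235 m per revolution
N = H/da_rev = 71835.0000 m / 0.745475235 m = 96361.3499 revolutions
P = 2*pi*sqrt(a^3/mu) = 5848.6398 s
lifetime = N*P = 96361.3499 * 5848.6398 = 5.6358283e+08 s = 6522.9494 days
years = 6522.9494 / 365.25 = 17.8589 years

17.8589 years


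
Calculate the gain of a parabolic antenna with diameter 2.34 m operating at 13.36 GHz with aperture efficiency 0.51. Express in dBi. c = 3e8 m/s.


lambda = c/f = 3e8 / 1.336e+10 = 0.02245509 m
G = eta*(pi*D/lambda)^2 = 0.51*(pi*2.34/0.02245509)^2
G = 54660.3041 (linear)
G = 10*log10(54660.3041) = 47.3767 dBi

47.3767 dBi


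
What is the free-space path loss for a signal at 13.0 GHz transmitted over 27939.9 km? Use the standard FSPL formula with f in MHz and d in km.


f = 13.0 GHz = 13000.0000 MHz
d = 27939.9 km
FSPL = 32.44 + 20*log10(13000.0000) + 20*log10(27939.9)
FSPL = 32.44 + 82.2789 + 88.9245
FSPL = 203.6434 dB

203.6434 dB


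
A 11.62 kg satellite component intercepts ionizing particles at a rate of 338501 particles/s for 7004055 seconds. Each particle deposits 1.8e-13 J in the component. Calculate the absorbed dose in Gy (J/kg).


Total energy deposited = rate * time * E_per
  = 338501 * 7004055 * 1.8e-13 = 0.4267583 J
Dose = E_total / mass = 0.4267583 / 11.62
Dose = 0.03672619 Gy

0.0367 Gy


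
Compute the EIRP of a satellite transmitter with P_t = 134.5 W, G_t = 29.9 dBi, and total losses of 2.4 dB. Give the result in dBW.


Pt = 134.5 W = 21.2872 dBW
EIRP = Pt_dBW + Gt - losses = 21.2872 + 29.9 - 2.4 = 48.7872 dBW

48.7872 dBW


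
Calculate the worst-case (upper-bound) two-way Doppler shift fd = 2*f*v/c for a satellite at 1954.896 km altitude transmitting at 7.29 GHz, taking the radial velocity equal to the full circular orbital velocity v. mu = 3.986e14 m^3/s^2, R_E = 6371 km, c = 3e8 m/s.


r = 8.325896e+06 m
v = sqrt(mu/r) = 6919.1565 m/s (worst-case radial velocity)
f = 7.29 GHz = 7.29e+09 Hz
fd = 2*f*v/c = 2*7.29e+09*6919.1565/3.0e+08
fd = 336271.0079 Hz

336271.0079 Hz


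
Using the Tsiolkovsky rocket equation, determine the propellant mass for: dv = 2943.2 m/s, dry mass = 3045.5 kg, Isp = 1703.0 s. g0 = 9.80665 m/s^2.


ve = Isp * g0 = 1703.0 * 9.80665 = 16700.724950 m/s
mass ratio = exp(dv/ve) = exp(2943.2/16700.724950) = 1.19271458
m_prop = m_dry * (mr - 1) = 3045.5 * (1.19271458 - 1)
m_prop = 586.9123 kg

586.9123 kg


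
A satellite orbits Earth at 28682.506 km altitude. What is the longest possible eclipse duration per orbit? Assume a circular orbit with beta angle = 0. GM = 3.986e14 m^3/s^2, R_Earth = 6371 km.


r = 35053.5060 km
T = 1088.5720 min
Eclipse fraction = arcsin(R_E/r)/pi = arcsin(6371.0000/35053.5060)/pi
= arcsin(0.1817507)/pi = 0.05817639
Eclipse duration = 0.05817639 * 1088.5720 = 63.3292 min

63.3292 minutes


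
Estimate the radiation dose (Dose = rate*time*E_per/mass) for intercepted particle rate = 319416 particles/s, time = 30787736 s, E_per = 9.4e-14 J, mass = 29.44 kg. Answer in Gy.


Total energy deposited = rate * time * E_per
  = 319416 * 30787736 * 9.4e-14 = 0.924405 J
Dose = E_total / mass = 0.924405 / 29.44
Dose = 0.03139963 Gy

0.0314 Gy


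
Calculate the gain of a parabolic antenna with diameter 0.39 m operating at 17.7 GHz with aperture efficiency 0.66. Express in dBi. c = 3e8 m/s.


lambda = c/f = 3e8 / 1.77e+10 = 0.01694915 m
G = eta*(pi*D/lambda)^2 = 0.66*(pi*0.39/0.01694915)^2
G = 3448.8707 (linear)
G = 10*log10(3448.8707) = 35.3768 dBi

35.3768 dBi


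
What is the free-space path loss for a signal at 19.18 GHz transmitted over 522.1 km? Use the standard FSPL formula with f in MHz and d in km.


f = 19.18 GHz = 19180.0000 MHz
d = 522.1 km
FSPL = 32.44 + 20*log10(19180.0000) + 20*log10(522.1)
FSPL = 32.44 + 85.6570 + 54.3551
FSPL = 172.4520 dB

172.4520 dB


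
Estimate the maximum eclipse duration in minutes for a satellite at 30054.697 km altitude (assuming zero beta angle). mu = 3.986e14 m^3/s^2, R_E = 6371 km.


r = 36425.6970 km
T = 1153.1128 min
Eclipse fraction = arcsin(R_E/r)/pi = arcsin(6371.0000/36425.6970)/pi
= arcsin(0.174904)/pi = 0.05596151
Eclipse duration = 0.05596151 * 1153.1128 = 64.5299 min

64.5299 minutes


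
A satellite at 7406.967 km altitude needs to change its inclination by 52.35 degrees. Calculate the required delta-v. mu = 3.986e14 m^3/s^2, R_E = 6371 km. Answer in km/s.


r = 13777.9670 km = 1.3777967e+07 m
V = sqrt(mu/r) = 5378.6846 m/s
di = 52.35 deg = 0.9136799 rad
dV = 2*V*sin(di/2) = 2*5378.6846*sin(0.4568399)
dV = 4745.2295 m/s = 4.7452 km/s

4.7452 km/s
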